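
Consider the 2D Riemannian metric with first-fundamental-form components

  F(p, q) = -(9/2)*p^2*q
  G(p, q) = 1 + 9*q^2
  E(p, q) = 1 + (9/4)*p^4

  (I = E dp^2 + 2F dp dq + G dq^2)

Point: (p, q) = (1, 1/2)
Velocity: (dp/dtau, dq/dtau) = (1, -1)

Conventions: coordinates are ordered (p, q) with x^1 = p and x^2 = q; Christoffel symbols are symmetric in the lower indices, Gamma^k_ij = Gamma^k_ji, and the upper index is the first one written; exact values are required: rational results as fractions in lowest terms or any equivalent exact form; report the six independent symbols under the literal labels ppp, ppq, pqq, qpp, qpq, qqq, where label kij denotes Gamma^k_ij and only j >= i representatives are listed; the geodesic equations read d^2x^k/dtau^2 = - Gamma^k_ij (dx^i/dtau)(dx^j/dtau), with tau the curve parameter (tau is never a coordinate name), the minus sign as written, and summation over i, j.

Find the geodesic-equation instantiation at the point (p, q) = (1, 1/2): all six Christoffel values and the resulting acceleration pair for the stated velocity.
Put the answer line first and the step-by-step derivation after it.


Answer: Gamma_ppp = 9/11, Gamma_ppq = 0, Gamma_pqq = -9/11, Gamma_qpp = -9/11, Gamma_qpq = 0, Gamma_qqq = 9/11; accelerations (d^2p/dtau^2, d^2q/dtau^2) = (0, 0)

E = 13/4, F = -9/4, G = 13/4 at the point
E_p = 9, E_q = 0, F_p = -9/2, F_q = -9/2, G_p = 0, G_q = 9
EG - F^2 = 11/2;  g^inv = (2/11) * [[13/4, 9/4], [9/4, 13/4]]
first-kind symbols [ij,l] = (1/2)(d_i g_jl + d_j g_il - d_l g_ij): [pp,p] = E_p/2 = 9/2, [pp,q] = F_p - E_q/2 = -9/2, [pq,p] = E_q/2 = 0, [pq,q] = G_p/2 = 0, [qq,p] = F_q - G_p/2 = -9/2, [qq,q] = G_q/2 = 9/2
Gamma^p_ij = (G*[ij,p] - F*[ij,q])/(EG - F^2), Gamma^q_ij = (E*[ij,q] - F*[ij,p])/(EG - F^2)
Gamma_ppp = 9/11, Gamma_ppq = 0, Gamma_pqq = -9/11, Gamma_qpp = -9/11, Gamma_qpq = 0, Gamma_qqq = 9/11
d^2p/dtau^2 = -(Gamma_ppp*(1)^2 + 2*Gamma_ppq*(1)*(-1) + Gamma_pqq*(-1)^2) = 0
d^2q/dtau^2 = -(Gamma_qpp*(1)^2 + 2*Gamma_qpq*(1)*(-1) + Gamma_qqq*(-1)^2) = 0


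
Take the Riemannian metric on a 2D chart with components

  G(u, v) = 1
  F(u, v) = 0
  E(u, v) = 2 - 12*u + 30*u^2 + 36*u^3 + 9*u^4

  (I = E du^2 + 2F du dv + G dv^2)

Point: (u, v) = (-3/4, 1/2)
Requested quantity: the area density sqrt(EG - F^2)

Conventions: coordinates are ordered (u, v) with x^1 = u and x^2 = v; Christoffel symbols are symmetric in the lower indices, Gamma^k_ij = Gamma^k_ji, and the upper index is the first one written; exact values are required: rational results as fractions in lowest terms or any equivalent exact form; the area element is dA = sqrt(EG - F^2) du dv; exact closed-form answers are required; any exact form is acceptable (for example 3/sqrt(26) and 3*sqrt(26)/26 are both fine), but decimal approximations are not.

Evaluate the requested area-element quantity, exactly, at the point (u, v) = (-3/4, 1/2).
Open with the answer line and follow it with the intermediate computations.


Answer: sqrt(EG - F^2) = sqrt(3977)/16

E = 3977/256, F = 0, G = 1; EG - F^2 = 3977/256


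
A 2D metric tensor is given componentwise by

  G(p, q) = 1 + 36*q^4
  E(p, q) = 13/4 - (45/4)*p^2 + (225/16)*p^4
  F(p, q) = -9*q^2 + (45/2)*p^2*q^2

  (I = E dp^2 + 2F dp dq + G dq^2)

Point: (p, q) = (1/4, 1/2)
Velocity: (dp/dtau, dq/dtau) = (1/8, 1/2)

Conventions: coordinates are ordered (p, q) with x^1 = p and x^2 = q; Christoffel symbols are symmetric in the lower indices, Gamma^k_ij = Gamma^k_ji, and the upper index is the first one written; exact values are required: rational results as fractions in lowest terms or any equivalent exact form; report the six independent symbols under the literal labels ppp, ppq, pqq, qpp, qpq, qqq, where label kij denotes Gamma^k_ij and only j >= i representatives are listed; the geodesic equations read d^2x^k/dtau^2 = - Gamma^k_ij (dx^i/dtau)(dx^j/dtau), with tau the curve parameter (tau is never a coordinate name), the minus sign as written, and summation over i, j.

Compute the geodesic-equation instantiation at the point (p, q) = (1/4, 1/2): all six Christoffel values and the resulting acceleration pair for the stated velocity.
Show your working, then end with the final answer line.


E = 10657/4096, F = -243/128, G = 13/4 at the point
E_p = -1215/256, E_q = 0, F_p = 45/16, F_q = -243/32, G_p = 0, G_q = 18
EG - F^2 = 19873/4096;  g^inv = (4096/19873) * [[13/4, 243/128], [243/128, 10657/4096]]
first-kind symbols [ij,l] = (1/2)(d_i g_jl + d_j g_il - d_l g_ij): [pp,p] = E_p/2 = -1215/512, [pp,q] = F_p - E_q/2 = 45/16, [pq,p] = E_q/2 = 0, [pq,q] = G_p/2 = 0, [qq,p] = F_q - G_p/2 = -243/32, [qq,q] = G_q/2 = 9
Gamma^p_ij = (G*[ij,p] - F*[ij,q])/(EG - F^2), Gamma^q_ij = (E*[ij,q] - F*[ij,p])/(EG - F^2)
Gamma_ppp = -9720/19873, Gamma_ppq = 0, Gamma_pqq = -31104/19873, Gamma_qpp = 11520/19873, Gamma_qpq = 0, Gamma_qqq = 36864/19873
d^2p/dtau^2 = -(Gamma_ppp*(1/8)^2 + 2*Gamma_ppq*(1/8)*(1/2) + Gamma_pqq*(1/2)^2) = 63423/158984
d^2q/dtau^2 = -(Gamma_qpp*(1/8)^2 + 2*Gamma_qpq*(1/8)*(1/2) + Gamma_qqq*(1/2)^2) = -9396/19873

Answer: Gamma_ppp = -9720/19873, Gamma_ppq = 0, Gamma_pqq = -31104/19873, Gamma_qpp = 11520/19873, Gamma_qpq = 0, Gamma_qqq = 36864/19873; accelerations (d^2p/dtau^2, d^2q/dtau^2) = (63423/158984, -9396/19873)


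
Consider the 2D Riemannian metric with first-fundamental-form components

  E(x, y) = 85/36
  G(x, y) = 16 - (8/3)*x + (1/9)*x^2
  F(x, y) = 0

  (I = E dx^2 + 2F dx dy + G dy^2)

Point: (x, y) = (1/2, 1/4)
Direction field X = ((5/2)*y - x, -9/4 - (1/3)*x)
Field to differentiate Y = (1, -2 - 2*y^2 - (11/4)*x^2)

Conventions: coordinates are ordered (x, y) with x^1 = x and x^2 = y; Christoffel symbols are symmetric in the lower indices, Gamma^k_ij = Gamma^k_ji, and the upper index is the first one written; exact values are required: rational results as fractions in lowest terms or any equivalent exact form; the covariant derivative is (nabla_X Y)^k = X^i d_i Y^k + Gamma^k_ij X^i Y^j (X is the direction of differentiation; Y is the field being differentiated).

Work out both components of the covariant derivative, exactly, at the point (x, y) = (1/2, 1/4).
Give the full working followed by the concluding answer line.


E = 85/36, F = 0, G = 529/36 at the point
E_x = 0, E_y = 0, F_x = 0, F_y = 0, G_x = -23/9, G_y = 0
EG - F^2 = 44965/1296;  g^inv = (1296/44965) * [[529/36, 0], [0, 85/36]]
first-kind symbols [ij,l] = (1/2)(d_i g_jl + d_j g_il - d_l g_ij): [xx,x] = E_x/2 = 0, [xx,y] = F_x - E_y/2 = 0, [xy,x] = E_y/2 = 0, [xy,y] = G_x/2 = -23/18, [yy,x] = F_y - G_x/2 = 23/18, [yy,y] = G_y/2 = 0
Gamma^x_ij = (G*[ij,x] - F*[ij,y])/(EG - F^2), Gamma^y_ij = (E*[ij,y] - F*[ij,x])/(EG - F^2)
Gamma_xxx = 0, Gamma_xxy = 0, Gamma_xyy = 46/85, Gamma_yxx = 0, Gamma_yxy = -2/23, Gamma_yyy = 0
X = (1/8, -29/12), Y = (1, -45/16) at the point

Answer: (nabla_X Y)^x = 2001/544, (nabla_X Y)^y = 10217/4416


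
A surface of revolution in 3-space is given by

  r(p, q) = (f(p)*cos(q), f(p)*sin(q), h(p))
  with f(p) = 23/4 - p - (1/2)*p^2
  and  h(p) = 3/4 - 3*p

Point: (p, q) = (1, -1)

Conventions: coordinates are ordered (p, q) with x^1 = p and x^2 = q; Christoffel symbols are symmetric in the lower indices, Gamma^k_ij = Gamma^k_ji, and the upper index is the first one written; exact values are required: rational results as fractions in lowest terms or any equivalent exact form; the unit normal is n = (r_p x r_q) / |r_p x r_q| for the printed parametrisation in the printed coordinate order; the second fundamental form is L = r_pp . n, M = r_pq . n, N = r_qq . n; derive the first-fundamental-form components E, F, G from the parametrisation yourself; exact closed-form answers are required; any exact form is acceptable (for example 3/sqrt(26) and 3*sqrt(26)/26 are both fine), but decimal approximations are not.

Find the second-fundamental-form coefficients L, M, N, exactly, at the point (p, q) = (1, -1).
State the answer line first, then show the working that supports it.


Answer: L = -3*sqrt(13)/13, M = 0, N = -51*sqrt(13)/52

f = 17/4, f' = -2, f'' = -1, h' = -3, h'' = 0
E = 13, F = 0, G = 289/16; answer radicand W^2 = 13
unnormalised second-form numerators: l = -3, m = 0, n = -51/4; L = l/sqrt(13), and similarly M = m/sqrt(W^2), N = n/sqrt(W^2)


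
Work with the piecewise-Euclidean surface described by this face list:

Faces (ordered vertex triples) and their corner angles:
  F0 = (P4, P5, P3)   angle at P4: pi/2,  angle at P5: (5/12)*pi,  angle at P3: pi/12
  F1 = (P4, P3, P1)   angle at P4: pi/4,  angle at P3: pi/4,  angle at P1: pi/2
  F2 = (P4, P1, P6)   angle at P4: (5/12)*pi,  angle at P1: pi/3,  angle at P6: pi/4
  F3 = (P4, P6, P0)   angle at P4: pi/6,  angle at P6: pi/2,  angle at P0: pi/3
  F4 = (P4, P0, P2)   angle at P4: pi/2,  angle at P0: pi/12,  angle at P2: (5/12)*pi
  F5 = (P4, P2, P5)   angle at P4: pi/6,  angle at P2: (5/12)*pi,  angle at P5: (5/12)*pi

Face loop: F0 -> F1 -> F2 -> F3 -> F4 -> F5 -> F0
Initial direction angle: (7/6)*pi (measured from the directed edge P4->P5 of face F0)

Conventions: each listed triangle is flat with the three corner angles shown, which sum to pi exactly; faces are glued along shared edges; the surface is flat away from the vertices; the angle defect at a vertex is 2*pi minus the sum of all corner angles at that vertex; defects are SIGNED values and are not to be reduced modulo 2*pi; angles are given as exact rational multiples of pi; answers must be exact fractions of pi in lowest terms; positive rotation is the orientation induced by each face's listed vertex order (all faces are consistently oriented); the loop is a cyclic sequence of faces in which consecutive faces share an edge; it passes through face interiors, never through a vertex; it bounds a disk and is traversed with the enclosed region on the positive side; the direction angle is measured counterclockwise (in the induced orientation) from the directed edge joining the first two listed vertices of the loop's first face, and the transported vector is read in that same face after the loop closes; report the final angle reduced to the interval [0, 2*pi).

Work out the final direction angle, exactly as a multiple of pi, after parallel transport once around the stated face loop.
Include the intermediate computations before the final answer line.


enclosed vertex P4: corner angles sum to 2*pi, defect = 2*pi - 2*pi = 0
final direction = starting direction + enclosed defect total, reduced mod 2*pi (induced orientation)
final angle = (7/6)*pi + 0 = (7/6)*pi (mod 2*pi)

Answer: final direction angle = (7/6)*pi


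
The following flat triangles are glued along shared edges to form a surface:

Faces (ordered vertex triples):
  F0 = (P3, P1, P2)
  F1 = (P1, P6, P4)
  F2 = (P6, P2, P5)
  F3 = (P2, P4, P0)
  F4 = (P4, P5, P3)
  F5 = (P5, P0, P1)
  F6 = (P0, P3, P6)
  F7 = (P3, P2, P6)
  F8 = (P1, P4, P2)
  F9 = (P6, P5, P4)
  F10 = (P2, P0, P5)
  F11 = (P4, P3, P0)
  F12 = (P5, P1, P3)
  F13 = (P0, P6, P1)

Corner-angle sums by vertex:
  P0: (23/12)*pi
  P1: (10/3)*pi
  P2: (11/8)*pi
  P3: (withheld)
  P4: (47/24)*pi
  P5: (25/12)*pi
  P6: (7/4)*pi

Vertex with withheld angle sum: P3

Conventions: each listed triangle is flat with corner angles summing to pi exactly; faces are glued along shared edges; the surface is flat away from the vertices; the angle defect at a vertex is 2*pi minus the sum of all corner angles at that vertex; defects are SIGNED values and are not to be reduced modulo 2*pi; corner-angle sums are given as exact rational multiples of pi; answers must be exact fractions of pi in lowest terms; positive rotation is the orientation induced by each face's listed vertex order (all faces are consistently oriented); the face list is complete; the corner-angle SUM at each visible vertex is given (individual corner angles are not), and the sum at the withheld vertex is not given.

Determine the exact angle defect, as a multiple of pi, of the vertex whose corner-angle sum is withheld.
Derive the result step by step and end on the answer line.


V = 7, E = 21, F = 14; chi = V - E + F = 0
Gauss-Bonnet: total defect = 2*pi*chi = 0; visible defects sum to (-5/12)*pi

Answer: defect(P3) = (5/12)*pi


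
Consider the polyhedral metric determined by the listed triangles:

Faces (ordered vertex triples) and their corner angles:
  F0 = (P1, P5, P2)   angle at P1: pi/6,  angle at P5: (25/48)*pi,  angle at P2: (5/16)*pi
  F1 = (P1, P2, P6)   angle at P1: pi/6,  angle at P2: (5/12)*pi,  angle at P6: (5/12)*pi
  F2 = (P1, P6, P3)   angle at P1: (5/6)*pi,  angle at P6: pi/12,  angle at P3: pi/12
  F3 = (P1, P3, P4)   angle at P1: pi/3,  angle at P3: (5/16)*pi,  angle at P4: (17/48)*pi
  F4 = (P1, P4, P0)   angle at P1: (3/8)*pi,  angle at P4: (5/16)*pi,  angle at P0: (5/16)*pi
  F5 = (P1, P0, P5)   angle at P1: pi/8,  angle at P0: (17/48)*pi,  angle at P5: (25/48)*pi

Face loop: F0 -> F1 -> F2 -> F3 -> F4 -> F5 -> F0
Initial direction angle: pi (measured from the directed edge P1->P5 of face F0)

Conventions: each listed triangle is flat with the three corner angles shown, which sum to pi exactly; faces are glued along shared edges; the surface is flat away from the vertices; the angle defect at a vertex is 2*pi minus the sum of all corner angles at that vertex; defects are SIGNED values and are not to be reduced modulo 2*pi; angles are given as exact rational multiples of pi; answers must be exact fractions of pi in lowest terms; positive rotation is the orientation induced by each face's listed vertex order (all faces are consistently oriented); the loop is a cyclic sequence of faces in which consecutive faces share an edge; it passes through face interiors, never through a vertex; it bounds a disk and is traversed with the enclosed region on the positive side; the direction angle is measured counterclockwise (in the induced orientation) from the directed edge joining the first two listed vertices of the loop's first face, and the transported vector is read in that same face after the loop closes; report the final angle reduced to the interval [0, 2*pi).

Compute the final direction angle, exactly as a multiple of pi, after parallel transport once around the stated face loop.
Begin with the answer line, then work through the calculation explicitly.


Answer: final direction angle = pi

enclosed vertex P1: corner angles sum to 2*pi, defect = 2*pi - 2*pi = 0
summing the enclosed defects onto the initial angle, mod 2*pi in the induced orientation:
final angle = pi + 0 = pi (mod 2*pi)


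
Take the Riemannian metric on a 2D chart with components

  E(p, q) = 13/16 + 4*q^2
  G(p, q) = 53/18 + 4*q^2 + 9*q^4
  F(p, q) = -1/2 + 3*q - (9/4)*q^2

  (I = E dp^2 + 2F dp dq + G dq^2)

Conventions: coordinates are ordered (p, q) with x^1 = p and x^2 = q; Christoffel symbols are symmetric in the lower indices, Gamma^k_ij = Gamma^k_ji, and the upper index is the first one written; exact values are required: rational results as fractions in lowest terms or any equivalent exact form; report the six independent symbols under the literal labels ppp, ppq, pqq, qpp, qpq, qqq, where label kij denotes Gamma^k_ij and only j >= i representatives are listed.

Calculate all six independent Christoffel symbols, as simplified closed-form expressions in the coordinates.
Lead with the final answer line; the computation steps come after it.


Answer: Gamma_ppp = (-2592*q^3 + 3456*q^2 - 576*q)/(10368*q^6 + 5256*q^4 + 3888*q^3 + 1088*q^2 + 864*q + 617), Gamma_ppq = (10368*q^5 + 4608*q^3 + 3392*q)/(10368*q^6 + 5256*q^4 + 3888*q^3 + 1088*q^2 + 864*q + 617), Gamma_pqq = (-7776*q^4 - 3240*q + 2544)/(10368*q^6 + 5256*q^4 + 3888*q^3 + 1088*q^2 + 864*q + 617), Gamma_qpp = (-4608*q^3 - 936*q)/(10368*q^6 + 5256*q^4 + 3888*q^3 + 1088*q^2 + 864*q + 617), Gamma_qpq = (2592*q^3 - 3456*q^2 + 576*q)/(10368*q^6 + 5256*q^4 + 3888*q^3 + 1088*q^2 + 864*q + 617), Gamma_qqq = (20736*q^5 + 5904*q^3 + 5832*q^2 - 2304*q + 432)/(10368*q^6 + 5256*q^4 + 3888*q^3 + 1088*q^2 + 864*q + 617)

E = 13/16 + 4*q^2; F = -1/2 + 3*q - (9/4)*q^2; G = 53/18 + 4*q^2 + 9*q^4
Gamma^k_ij = (1/2) g^{kl} (d_i g_jl + d_j g_il - d_l g_ij), with g^inv = (1/(EG-F^2)) [[G, -F], [-F, E]]
first partials: E_p = 0, E_q = 8*q, F_p = 0, F_q = 3 - (9/2)*q, G_p = 0, G_q = 8*q + 36*q^3
D = EG - F^2 = 617/288 + 3*q + (34/9)*q^2 + (27/2)*q^3 + (73/4)*q^4 + 36*q^6
expanded: Gamma^p_pp = (G E_p - 2F F_p + F E_q)/(2D), Gamma^p_pq = (G E_q - F G_p)/(2D), Gamma^p_qq = (2G F_q - G G_p - F G_q)/(2D), Gamma^q_pp = (2E F_p - E E_q - F E_p)/(2D), Gamma^q_pq = (E G_p - F E_q)/(2D), Gamma^q_qq = (E G_q - 2F F_q + F G_p)/(2D); substitute and cancel common factors


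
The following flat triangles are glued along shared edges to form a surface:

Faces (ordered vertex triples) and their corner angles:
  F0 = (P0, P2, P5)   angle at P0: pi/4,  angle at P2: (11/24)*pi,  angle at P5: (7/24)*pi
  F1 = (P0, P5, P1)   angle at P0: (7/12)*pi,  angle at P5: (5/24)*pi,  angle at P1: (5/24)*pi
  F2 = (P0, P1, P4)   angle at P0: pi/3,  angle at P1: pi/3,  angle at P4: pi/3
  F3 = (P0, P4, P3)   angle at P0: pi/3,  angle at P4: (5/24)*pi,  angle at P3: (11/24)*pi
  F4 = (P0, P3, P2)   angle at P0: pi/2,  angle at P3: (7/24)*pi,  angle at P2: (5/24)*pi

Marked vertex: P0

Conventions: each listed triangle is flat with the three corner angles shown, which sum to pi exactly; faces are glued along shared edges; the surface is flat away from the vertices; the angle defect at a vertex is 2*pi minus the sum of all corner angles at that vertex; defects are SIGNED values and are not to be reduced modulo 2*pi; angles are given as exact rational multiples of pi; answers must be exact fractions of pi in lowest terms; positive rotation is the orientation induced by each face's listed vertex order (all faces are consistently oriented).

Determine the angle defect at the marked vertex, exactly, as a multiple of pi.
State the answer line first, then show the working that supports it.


Answer: defect(P0) = 0

Sum of corner angles at P0: 2*pi
defect = 2*pi - 2*pi


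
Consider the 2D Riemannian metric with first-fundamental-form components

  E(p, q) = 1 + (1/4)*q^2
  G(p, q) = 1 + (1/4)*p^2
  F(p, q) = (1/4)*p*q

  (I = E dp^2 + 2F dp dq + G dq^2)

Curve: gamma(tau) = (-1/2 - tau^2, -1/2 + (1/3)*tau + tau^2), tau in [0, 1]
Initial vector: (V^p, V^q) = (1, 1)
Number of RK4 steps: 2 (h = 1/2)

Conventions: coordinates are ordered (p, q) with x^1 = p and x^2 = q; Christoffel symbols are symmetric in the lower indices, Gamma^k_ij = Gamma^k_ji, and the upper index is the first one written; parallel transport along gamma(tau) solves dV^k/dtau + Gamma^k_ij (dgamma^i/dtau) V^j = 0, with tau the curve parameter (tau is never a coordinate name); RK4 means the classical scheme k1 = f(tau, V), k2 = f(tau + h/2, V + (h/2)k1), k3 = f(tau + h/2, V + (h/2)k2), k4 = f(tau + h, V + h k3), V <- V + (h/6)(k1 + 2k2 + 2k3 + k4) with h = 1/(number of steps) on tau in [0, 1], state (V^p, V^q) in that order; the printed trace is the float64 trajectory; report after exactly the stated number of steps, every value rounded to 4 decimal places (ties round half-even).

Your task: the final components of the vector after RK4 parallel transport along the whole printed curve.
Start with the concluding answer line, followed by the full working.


Answer: V^p = 1.0046, V^q = 1.0508

gamma'(tau) = (-2*tau, 1/3 + 2*tau); f(tau, V)^k = -Gamma^k_ij(gamma(tau)) gamma'^i(tau) V^j; h = 1/2; intermediate values shown to 6 dp
curve data and Christoffel symbols at the stage parameters:
  tau = 0.000000: gamma = (-0.500000, -0.500000), gamma' = (0.000000, 0.333333); Gamma_ppp = 0.000000, Gamma_ppq = -0.111111, Gamma_pqq = 0.000000, Gamma_qpp = 0.000000, Gamma_qpq = -0.111111, Gamma_qqq = 0.000000
  tau = 0.250000: gamma = (-0.562500, -0.354167), gamma' = (-0.500000, 0.833333); Gamma_ppp = 0.000000, Gamma_ppq = -0.079734, Gamma_pqq = 0.000000, Gamma_qpp = 0.000000, Gamma_qpq = -0.126637, Gamma_qqq = 0.000000
  tau = 0.500000: gamma = (-0.750000, -0.083333), gamma' = (-1.000000, 1.333333); Gamma_ppp = 0.000000, Gamma_ppq = -0.018237, Gamma_pqq = 0.000000, Gamma_qpp = 0.000000, Gamma_qpq = -0.164134, Gamma_qqq = 0.000000
  tau = 0.750000: gamma = (-1.062500, 0.312500), gamma' = (-1.500000, 1.833333); Gamma_ppp = 0.000000, Gamma_ppq = 0.059791, Gamma_pqq = 0.000000, Gamma_qpp = 0.000000, Gamma_qpq = -0.203288, Gamma_qqq = 0.000000
  tau = 1.000000: gamma = (-1.500000, 0.833333), gamma' = (-2.000000, 2.333333); Gamma_ppp = 0.000000, Gamma_ppq = 0.120000, Gamma_pqq = 0.000000, Gamma_qpp = 0.000000, Gamma_qpq = -0.216000, Gamma_qqq = 0.000000
step 0: V^p = 1.0000, V^q = 1.0000
step 1: k1 = (0.037037, 0.037037), k2 = (0.026824, 0.042603), k3 = (0.026599, 0.042246), k4 = (0.006017, 0.054155); V <- V + (h/6)(k1 + 2k2 + 2k3 + k4): V^p = 1.0125, V^q = 1.0217
step 2: k1 = (0.005986, 0.053877), k2 = (-0.018306, 0.062240), k3 = (-0.017453, 0.059339), k4 = (-0.028716, 0.051689); V <- V + (h/6)(k1 + 2k2 + 2k3 + k4): V^p = 1.0046, V^q = 1.0508


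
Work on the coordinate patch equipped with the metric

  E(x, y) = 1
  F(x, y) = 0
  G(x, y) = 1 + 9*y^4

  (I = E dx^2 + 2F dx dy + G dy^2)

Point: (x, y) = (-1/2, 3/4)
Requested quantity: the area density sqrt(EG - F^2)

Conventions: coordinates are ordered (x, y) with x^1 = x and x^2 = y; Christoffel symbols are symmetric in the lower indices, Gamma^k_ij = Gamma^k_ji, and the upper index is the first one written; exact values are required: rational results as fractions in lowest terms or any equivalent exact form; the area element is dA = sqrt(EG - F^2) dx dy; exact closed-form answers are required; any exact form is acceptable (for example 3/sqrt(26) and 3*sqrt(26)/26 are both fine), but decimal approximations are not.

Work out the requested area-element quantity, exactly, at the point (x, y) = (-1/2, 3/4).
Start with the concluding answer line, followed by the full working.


Answer: sqrt(EG - F^2) = sqrt(985)/16

E = 1, F = 0, G = 985/256; EG - F^2 = 985/256


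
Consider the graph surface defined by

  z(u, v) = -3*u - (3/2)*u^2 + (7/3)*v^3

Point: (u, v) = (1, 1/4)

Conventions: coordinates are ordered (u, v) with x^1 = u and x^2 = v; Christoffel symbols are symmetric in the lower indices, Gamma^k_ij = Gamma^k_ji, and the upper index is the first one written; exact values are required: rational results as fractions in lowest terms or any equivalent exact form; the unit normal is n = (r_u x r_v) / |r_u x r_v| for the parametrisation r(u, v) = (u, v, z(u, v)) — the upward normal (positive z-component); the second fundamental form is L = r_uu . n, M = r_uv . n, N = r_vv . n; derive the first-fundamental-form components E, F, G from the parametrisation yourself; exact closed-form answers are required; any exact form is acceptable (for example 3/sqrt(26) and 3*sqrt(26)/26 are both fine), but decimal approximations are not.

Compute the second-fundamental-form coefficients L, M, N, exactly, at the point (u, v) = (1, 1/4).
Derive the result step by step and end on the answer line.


z_u = -6, z_v = 7/16, z_uu = -3, z_uv = 0, z_vv = 7/2
E = 37, F = -21/8, G = 305/256; answer radicand W^2 = 9521/256
unnormalised second-form numerators: l = -3, m = 0, n = 7/2; L = l/sqrt(9521/256), and similarly M = m/sqrt(W^2), N = n/sqrt(W^2)

Answer: L = -48*sqrt(9521)/9521, M = 0, N = 56*sqrt(9521)/9521


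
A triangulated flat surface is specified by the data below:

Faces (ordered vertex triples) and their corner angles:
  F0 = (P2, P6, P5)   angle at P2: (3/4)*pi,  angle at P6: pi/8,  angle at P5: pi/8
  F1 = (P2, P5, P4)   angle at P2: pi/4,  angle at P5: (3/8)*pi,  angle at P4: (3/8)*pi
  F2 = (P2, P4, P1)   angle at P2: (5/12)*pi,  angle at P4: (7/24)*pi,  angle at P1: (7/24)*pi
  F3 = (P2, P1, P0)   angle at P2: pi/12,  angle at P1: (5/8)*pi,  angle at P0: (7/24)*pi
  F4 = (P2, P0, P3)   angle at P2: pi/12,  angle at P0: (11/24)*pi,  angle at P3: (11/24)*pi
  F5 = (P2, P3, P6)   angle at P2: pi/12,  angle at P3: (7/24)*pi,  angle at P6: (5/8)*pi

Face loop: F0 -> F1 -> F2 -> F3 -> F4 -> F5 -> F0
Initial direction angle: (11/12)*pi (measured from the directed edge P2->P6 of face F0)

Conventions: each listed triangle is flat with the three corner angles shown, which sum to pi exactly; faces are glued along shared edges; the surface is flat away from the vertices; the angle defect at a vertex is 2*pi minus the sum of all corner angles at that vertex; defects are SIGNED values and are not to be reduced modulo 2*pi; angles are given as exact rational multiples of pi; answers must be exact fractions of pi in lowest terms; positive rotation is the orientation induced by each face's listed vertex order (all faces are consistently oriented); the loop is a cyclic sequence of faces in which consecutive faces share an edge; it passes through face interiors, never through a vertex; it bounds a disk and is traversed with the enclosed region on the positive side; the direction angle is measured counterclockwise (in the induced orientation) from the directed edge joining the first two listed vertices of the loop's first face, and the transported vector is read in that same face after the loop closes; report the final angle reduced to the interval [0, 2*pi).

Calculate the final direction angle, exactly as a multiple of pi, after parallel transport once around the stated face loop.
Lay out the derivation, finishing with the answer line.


enclosed vertex P2: corner angles sum to (5/3)*pi, defect = 2*pi - (5/3)*pi = pi/3
final direction = starting direction + enclosed defect total, reduced mod 2*pi (induced orientation)
final angle = (11/12)*pi + pi/3 = (5/4)*pi (mod 2*pi)

Answer: final direction angle = (5/4)*pi


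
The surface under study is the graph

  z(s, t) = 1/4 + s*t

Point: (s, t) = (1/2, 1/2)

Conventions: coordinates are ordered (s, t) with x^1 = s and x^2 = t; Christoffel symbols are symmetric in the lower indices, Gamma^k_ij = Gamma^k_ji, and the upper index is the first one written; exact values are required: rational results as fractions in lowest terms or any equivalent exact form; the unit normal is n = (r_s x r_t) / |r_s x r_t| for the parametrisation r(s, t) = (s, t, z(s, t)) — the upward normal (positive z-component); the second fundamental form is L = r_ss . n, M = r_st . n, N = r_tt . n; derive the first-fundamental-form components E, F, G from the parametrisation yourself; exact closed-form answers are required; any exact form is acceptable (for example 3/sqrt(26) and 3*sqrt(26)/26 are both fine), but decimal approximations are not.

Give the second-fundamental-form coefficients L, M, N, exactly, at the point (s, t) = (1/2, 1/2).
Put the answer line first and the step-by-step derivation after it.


Answer: L = 0, M = sqrt(6)/3, N = 0

z_s = 1/2, z_t = 1/2, z_ss = 0, z_st = 1, z_tt = 0
E = 5/4, F = 1/4, G = 5/4; answer radicand W^2 = 3/2
unnormalised second-form numerators: l = 0, m = 1, n = 0; L = l/sqrt(3/2), and similarly M = m/sqrt(W^2), N = n/sqrt(W^2)


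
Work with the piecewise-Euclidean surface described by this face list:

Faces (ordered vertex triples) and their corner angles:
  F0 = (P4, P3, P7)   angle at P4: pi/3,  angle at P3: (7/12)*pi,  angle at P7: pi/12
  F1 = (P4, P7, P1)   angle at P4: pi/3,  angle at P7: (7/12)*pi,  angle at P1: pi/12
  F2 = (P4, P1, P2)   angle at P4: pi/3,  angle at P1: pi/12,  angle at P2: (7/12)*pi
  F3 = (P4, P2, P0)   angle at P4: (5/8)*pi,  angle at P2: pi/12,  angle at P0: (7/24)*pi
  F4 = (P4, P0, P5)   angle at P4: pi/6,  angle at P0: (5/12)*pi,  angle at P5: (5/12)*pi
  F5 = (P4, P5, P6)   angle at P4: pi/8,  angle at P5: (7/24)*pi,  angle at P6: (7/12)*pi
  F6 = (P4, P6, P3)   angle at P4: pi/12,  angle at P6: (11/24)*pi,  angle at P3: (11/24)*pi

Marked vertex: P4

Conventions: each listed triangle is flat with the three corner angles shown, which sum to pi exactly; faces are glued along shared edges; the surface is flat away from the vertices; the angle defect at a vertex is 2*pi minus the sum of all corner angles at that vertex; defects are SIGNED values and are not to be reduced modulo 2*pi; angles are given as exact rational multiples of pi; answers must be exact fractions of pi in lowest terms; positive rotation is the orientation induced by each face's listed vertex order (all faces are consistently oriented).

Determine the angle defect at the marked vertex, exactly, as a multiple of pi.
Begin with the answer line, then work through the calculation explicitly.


Answer: defect(P4) = 0

Sum of corner angles at P4: 2*pi
defect = 2*pi - 2*pi


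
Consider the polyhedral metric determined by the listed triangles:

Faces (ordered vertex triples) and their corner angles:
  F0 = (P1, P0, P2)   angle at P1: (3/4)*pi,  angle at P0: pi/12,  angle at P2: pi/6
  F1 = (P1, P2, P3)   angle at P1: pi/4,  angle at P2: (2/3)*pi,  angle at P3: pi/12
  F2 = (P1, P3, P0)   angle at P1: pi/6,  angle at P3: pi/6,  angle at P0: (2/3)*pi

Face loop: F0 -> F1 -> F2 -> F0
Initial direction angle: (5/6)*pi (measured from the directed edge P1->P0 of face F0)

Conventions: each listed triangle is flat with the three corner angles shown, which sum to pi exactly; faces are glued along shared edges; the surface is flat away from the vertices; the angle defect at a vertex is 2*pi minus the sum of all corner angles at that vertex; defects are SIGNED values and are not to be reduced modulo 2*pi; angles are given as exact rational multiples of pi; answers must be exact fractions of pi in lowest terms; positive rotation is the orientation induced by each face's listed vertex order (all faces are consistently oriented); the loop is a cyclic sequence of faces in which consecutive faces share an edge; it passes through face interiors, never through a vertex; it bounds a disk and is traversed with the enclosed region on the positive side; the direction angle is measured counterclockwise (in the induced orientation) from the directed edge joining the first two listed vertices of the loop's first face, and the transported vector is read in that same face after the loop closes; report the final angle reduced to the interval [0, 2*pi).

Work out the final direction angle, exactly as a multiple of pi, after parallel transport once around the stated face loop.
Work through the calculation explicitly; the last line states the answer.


enclosed vertex P1: corner angles sum to (7/6)*pi, defect = 2*pi - (7/6)*pi = (5/6)*pi
the final direction is the initial angle plus the enclosed defects, taken mod 2*pi in the induced orientation
final angle = (5/6)*pi + (5/6)*pi = (5/3)*pi (mod 2*pi)

Answer: final direction angle = (5/3)*pi


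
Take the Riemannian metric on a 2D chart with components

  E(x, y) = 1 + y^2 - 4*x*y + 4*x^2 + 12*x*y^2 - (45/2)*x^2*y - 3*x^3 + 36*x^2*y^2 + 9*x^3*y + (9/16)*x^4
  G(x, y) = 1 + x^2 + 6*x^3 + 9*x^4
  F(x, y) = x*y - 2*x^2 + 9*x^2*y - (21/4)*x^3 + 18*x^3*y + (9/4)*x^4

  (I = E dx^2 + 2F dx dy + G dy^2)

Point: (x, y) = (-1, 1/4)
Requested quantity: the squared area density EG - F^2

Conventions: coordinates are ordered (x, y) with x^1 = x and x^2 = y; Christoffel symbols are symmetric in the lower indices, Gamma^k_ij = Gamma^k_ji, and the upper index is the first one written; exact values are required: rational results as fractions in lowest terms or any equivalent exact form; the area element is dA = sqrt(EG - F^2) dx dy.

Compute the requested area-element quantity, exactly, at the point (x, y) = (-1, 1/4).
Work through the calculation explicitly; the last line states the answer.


E = 13/4, F = 3, G = 5; EG - F^2 = 29/4

Answer: EG - F^2 = 29/4


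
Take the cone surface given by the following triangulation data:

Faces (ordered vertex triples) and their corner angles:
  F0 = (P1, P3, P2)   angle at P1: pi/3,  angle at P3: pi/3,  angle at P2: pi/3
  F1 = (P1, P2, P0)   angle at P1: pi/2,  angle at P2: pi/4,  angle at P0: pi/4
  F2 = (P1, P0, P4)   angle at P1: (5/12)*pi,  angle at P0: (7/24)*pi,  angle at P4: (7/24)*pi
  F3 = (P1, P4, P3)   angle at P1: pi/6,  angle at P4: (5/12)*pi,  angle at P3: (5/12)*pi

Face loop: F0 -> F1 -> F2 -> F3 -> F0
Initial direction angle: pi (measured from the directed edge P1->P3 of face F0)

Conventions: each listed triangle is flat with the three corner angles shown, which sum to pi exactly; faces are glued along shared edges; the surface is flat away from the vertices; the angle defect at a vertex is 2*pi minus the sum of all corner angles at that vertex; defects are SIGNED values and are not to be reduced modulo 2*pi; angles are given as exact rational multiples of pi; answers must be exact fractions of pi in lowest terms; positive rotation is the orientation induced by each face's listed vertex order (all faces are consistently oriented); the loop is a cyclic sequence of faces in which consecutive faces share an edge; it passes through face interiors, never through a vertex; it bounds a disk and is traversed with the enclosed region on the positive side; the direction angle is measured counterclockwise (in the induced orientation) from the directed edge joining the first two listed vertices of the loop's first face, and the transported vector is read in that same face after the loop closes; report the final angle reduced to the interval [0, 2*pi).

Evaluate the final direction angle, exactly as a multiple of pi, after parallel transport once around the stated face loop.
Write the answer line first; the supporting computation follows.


Answer: final direction angle = (19/12)*pi

enclosed vertex P1: corner angles sum to (17/12)*pi, defect = 2*pi - (17/12)*pi = (7/12)*pi
holonomy = initial angle + sum of enclosed defects (mod 2*pi), positive in the induced orientation
final angle = pi + (7/12)*pi = (19/12)*pi (mod 2*pi)


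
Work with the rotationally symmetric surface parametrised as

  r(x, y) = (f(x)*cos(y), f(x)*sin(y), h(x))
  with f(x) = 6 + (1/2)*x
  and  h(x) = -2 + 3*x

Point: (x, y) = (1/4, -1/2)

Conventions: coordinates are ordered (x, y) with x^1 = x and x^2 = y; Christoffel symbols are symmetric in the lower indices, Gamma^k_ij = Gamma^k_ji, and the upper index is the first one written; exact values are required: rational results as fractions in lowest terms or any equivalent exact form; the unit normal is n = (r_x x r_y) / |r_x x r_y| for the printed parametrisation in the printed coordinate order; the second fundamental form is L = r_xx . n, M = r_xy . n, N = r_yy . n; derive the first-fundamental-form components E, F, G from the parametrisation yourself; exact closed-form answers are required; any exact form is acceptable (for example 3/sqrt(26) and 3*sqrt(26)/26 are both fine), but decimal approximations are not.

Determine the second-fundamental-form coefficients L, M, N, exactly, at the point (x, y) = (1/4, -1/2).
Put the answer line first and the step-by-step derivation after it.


Answer: L = 0, M = 0, N = 147*sqrt(37)/148

f = 49/8, f' = 1/2, f'' = 0, h' = 3, h'' = 0
E = 37/4, F = 0, G = 2401/64; answer radicand W^2 = 37/4
unnormalised second-form numerators: l = 0, m = 0, n = 147/8; L = l/sqrt(37/4), and similarly M = m/sqrt(W^2), N = n/sqrt(W^2)


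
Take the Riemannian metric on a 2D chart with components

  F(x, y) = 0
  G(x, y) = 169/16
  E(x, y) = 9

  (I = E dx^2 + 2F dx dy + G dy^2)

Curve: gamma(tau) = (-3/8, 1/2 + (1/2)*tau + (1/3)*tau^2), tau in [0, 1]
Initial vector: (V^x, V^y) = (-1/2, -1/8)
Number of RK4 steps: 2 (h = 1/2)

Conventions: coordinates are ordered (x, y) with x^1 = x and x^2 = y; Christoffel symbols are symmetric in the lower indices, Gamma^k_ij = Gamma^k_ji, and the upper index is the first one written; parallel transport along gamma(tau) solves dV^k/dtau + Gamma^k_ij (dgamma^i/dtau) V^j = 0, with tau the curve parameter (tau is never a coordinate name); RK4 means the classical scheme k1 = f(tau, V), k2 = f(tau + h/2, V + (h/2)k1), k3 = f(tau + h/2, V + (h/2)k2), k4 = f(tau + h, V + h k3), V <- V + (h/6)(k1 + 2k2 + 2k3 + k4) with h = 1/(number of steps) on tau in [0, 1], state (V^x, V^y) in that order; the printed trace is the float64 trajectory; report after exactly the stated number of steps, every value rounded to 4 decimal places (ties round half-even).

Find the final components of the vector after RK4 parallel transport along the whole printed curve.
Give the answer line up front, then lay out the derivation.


Answer: V^x = -0.5000, V^y = -0.1250

gamma'(tau) = (0, 1/2 + (2/3)*tau); f(tau, V)^k = -Gamma^k_ij(gamma(tau)) gamma'^i(tau) V^j; h = 1/2; intermediate values shown to 6 dp
curve data and Christoffel symbols at the stage parameters:
  tau = 0.000000: gamma = (-0.375000, 0.500000), gamma' = (0.000000, 0.500000); Gamma_xxx = 0.000000, Gamma_xxy = 0.000000, Gamma_xyy = 0.000000, Gamma_yxx = 0.000000, Gamma_yxy = 0.000000, Gamma_yyy = 0.000000
  tau = 0.250000: gamma = (-0.375000, 0.645833), gamma' = (0.000000, 0.666667); Gamma_xxx = 0.000000, Gamma_xxy = 0.000000, Gamma_xyy = 0.000000, Gamma_yxx = 0.000000, Gamma_yxy = 0.000000, Gamma_yyy = 0.000000
  tau = 0.500000: gamma = (-0.375000, 0.833333), gamma' = (0.000000, 0.833333); Gamma_xxx = 0.000000, Gamma_xxy = 0.000000, Gamma_xyy = 0.000000, Gamma_yxx = 0.000000, Gamma_yxy = 0.000000, Gamma_yyy = 0.000000
  tau = 0.750000: gamma = (-0.375000, 1.062500), gamma' = (0.000000, 1.000000); Gamma_xxx = 0.000000, Gamma_xxy = 0.000000, Gamma_xyy = 0.000000, Gamma_yxx = 0.000000, Gamma_yxy = 0.000000, Gamma_yyy = 0.000000
  tau = 1.000000: gamma = (-0.375000, 1.333333), gamma' = (0.000000, 1.166667); Gamma_xxx = 0.000000, Gamma_xxy = 0.000000, Gamma_xyy = 0.000000, Gamma_yxx = 0.000000, Gamma_yxy = 0.000000, Gamma_yyy = 0.000000
step 0: V^x = -0.5000, V^y = -0.1250
step 1: k1 = (0.000000, 0.000000), k2 = (0.000000, 0.000000), k3 = (0.000000, 0.000000), k4 = (0.000000, 0.000000); V <- V + (h/6)(k1 + 2k2 + 2k3 + k4): V^x = -0.5000, V^y = -0.1250
step 2: k1 = (0.000000, 0.000000), k2 = (0.000000, 0.000000), k3 = (0.000000, 0.000000), k4 = (0.000000, 0.000000); V <- V + (h/6)(k1 + 2k2 + 2k3 + k4): V^x = -0.5000, V^y = -0.1250


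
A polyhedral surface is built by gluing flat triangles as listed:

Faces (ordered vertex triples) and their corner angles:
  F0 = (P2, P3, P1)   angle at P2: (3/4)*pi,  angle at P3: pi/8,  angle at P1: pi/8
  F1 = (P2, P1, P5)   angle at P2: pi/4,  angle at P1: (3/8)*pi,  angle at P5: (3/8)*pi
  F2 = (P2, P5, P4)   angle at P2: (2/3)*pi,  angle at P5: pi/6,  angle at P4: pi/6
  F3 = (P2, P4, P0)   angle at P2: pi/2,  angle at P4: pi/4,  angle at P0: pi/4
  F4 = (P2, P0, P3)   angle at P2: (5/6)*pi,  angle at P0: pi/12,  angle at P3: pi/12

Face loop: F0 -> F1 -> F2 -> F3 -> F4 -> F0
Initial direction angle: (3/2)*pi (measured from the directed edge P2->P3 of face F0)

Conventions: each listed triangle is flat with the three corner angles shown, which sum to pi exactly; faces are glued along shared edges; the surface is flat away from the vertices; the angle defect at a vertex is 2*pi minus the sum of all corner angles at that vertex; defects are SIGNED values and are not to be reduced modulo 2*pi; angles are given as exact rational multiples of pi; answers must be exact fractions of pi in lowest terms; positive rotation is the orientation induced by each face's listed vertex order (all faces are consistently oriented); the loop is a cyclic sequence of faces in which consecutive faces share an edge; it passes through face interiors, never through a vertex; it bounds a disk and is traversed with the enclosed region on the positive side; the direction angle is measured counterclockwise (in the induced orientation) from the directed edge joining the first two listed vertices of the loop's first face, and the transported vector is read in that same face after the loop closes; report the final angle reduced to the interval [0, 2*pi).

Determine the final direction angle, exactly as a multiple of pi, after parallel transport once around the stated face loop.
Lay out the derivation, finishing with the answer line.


enclosed vertex P2: corner angles sum to 3*pi, defect = 2*pi - 3*pi = -pi
the final direction is the initial angle plus the enclosed defects, taken mod 2*pi in the induced orientation
final angle = (3/2)*pi - pi = pi/2 (mod 2*pi)

Answer: final direction angle = pi/2


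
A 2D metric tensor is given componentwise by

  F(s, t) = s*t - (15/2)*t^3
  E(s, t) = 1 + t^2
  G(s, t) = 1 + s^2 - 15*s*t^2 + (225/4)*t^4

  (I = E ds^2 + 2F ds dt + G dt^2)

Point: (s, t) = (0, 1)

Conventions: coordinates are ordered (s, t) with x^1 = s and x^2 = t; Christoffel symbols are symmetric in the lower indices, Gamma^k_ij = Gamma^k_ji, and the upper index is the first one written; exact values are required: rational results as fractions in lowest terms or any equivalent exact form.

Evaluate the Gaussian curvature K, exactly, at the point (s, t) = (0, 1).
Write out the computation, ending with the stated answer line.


E = 2, F = -15/2, G = 229/4, EG - F^2 = 233/4 at the point
E_s = 0, E_t = 2, F_s = 1, F_t = -45/2, G_s = -15, G_t = 225
E_tt = 2, F_st = 1, G_ss = 2
K follows from Brioschi's formula, (det M1 - det M2)/(EG - F^2)^2.
M1 = [[-E_tt/2 + F_st - G_ss/2, E_s/2, F_s - E_t/2], [F_t - G_s/2, E, F], [G_t/2, F, G]] = [[-1, 0, 0], [-15, 2, -15/2], [225/2, -15/2, 229/4]]; det M1 = -233/4
M2 = [[0, E_t/2, G_s/2], [E_t/2, E, F], [G_s/2, F, G]] = [[0, 1, -15/2], [1, 2, -15/2], [-15/2, -15/2, 229/4]]; det M2 = -229/4
det M1 - det M2 = -1; K = -1 / (233/4)^2 = -16/54289

Answer: K = -16/54289
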